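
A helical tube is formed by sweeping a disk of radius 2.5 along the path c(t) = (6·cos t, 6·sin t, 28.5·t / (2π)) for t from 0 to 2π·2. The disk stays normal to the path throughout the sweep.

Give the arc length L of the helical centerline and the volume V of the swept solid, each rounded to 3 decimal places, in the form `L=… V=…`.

2πR = 2π·6 = 37.699112
per-turn = √(37.699112² + 28.5²) = √(1421.2230 + 812.25) = √2233.4730 = 47.259634
L = 2 × 47.259634 = 94.519269
V = π·2.5² × L = 19.634954 × 94.519269 = 1855.881499

L=94.519 V=1855.881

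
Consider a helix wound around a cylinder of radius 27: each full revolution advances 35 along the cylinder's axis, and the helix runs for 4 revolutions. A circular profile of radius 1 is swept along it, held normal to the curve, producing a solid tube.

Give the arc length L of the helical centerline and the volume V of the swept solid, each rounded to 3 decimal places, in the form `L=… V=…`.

L=692.875 V=2176.732

2πR = 2π·27 = 169.646003
per-turn = √(169.646003² + 35²) = √(28779.7664 + 1225) = √30004.7664 = 173.218840
L = 4 × 173.218840 = 692.875359
V = π·1² × L = 3.141593 × 692.875359 = 2176.732137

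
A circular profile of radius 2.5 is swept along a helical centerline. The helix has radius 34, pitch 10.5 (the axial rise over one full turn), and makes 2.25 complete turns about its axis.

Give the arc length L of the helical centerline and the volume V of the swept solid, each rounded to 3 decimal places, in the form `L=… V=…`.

L=481.244 V=9449.202

2πR = 2π·34 = 213.628300
per-turn = √(213.628300² + 10.5²) = √(45637.0508 + 110.25) = √45747.3008 = 213.886186
L = 2.25 × 213.886186 = 481.243919
V = π·2.5² × L = 19.634954 × 481.243919 = 9449.202263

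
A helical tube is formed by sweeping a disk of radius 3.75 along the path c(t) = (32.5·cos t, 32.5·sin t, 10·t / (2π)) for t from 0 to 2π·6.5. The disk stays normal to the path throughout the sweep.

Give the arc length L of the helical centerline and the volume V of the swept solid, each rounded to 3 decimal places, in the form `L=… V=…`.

L=1328.913 V=58709.600

2πR = 2π·32.5 = 204.203522
per-turn = √(204.203522² + 10²) = √(41699.0786 + 100) = √41799.0786 = 204.448230
L = 6.5 × 204.448230 = 1328.913493
V = π·3.75² × L = 44.178647 × 1328.913493 = 58709.599669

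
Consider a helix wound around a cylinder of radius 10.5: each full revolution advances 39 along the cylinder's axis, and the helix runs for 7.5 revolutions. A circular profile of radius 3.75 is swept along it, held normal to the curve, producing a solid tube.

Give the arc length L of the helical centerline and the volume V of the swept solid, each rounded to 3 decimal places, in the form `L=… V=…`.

L=574.791 V=25393.467

2πR = 2π·10.5 = 65.973446
per-turn = √(65.973446² + 39²) = √(4352.4955 + 1521) = √5873.4955 = 76.638734
L = 7.5 × 76.638734 = 574.790505
V = π·3.75² × L = 44.178647 × 574.790505 = 25393.466624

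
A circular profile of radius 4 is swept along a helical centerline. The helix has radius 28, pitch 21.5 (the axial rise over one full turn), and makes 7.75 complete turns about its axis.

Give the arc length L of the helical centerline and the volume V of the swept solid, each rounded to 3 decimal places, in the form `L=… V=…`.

2πR = 2π·28 = 175.929189
per-turn = √(175.929189² + 21.5²) = √(30951.0794 + 462.25) = √31413.3294 = 177.238059
L = 7.75 × 177.238059 = 1373.594954
V = π·4² × L = 50.265482 × 1373.594954 = 69044.413056

L=1373.595 V=69044.413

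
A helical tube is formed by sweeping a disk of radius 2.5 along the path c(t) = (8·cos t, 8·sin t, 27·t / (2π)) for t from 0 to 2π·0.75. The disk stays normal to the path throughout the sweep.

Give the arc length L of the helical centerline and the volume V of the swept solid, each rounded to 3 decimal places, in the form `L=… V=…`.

2πR = 2π·8 = 50.265482
per-turn = √(50.265482² + 27²) = √(2526.6187 + 729) = √3255.6187 = 57.058029
L = 0.75 × 57.058029 = 42.793522
V = π·2.5² × L = 19.634954 × 42.793522 = 840.248842

L=42.794 V=840.249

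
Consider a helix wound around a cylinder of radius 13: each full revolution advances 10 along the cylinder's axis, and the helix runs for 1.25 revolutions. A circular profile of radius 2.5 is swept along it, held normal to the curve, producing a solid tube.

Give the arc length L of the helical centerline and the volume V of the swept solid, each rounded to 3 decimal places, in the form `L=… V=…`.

L=102.864 V=2019.732

2πR = 2π·13 = 81.681409
per-turn = √(81.681409² + 10²) = √(6671.8526 + 100) = √6771.8526 = 82.291267
L = 1.25 × 82.291267 = 102.864083
V = π·2.5² × L = 19.634954 × 102.864083 = 2019.731554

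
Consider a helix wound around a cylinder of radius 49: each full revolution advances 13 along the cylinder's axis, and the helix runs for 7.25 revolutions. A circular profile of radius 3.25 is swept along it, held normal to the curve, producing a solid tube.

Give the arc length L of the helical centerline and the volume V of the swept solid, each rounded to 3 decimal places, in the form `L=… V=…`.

L=2234.091 V=74133.988

2πR = 2π·49 = 307.876080
per-turn = √(307.876080² + 13²) = √(94787.6807 + 169) = √94956.6807 = 308.150419
L = 7.25 × 308.150419 = 2234.090537
V = π·3.25² × L = 33.183072 × 2234.090537 = 74133.988046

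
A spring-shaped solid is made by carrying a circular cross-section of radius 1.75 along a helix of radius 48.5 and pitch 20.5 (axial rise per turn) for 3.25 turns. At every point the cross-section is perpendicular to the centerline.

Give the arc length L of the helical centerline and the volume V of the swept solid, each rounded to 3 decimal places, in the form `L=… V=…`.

2πR = 2π·48.5 = 304.734487
per-turn = √(304.734487² + 20.5²) = √(92863.1078 + 420.25) = √93283.3578 = 305.423244
L = 3.25 × 305.423244 = 992.625542
V = π·1.75² × L = 9.621128 × 992.625542 = 9550.176902

L=992.626 V=9550.177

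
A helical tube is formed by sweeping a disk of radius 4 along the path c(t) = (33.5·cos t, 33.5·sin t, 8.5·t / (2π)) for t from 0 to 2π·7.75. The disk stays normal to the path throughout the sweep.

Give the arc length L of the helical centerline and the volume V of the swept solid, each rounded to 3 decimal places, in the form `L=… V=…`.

2πR = 2π·33.5 = 210.486708
per-turn = √(210.486708² + 8.5²) = √(44304.6542 + 72.25) = √44376.9042 = 210.658264
L = 7.75 × 210.658264 = 1632.601545
V = π·4² × L = 50.265482 × 1632.601545 = 82063.504338

L=1632.602 V=82063.504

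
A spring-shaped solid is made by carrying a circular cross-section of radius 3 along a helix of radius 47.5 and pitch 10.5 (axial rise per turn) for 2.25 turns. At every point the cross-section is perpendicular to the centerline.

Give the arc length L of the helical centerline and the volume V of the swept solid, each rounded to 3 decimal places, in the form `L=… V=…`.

L=671.931 V=18998.398

2πR = 2π·47.5 = 298.451302
per-turn = √(298.451302² + 10.5²) = √(89073.1797 + 110.25) = √89183.4297 = 298.635948
L = 2.25 × 298.635948 = 671.930884
V = π·3² × L = 28.274334 × 671.930884 = 18998.398162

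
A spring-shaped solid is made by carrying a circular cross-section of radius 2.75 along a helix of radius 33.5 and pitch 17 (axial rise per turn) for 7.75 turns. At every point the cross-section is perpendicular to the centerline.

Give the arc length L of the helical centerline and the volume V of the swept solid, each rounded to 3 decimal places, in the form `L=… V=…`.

2πR = 2π·33.5 = 210.486708
per-turn = √(210.486708² + 17²) = √(44304.6542 + 289) = √44593.6542 = 211.172096
L = 7.75 × 211.172096 = 1636.583745
V = π·2.75² × L = 23.758294 × 1636.583745 = 38882.438482

L=1636.584 V=38882.438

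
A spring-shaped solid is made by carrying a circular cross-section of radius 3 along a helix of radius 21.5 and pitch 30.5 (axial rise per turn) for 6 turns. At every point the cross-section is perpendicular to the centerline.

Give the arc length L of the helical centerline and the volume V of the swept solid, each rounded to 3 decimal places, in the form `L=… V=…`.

2πR = 2π·21.5 = 135.088484
per-turn = √(135.088484² + 30.5²) = √(18248.8985 + 930.25) = √19179.1485 = 138.488803
L = 6 × 138.488803 = 830.932818
V = π·3² × L = 28.274334 × 830.932818 = 23494.071918

L=830.933 V=23494.072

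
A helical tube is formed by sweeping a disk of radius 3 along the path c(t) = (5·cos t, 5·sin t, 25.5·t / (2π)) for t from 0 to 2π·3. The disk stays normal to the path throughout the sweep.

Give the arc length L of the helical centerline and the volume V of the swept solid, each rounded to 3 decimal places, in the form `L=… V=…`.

2πR = 2π·5 = 31.415927
per-turn = √(31.415927² + 25.5²) = √(986.9604 + 650.25) = √1637.2104 = 40.462457
L = 3 × 40.462457 = 121.387372
V = π·3² × L = 28.274334 × 121.387372 = 3432.147071

L=121.387 V=3432.147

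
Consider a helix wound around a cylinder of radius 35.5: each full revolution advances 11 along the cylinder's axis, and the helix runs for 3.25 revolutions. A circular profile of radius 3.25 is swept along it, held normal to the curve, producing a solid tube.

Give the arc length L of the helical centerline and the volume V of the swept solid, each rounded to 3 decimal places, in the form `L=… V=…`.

2πR = 2π·35.5 = 223.053078
per-turn = √(223.053078² + 11²) = √(49752.6758 + 121) = √49873.6758 = 223.324150
L = 3.25 × 223.324150 = 725.803486
V = π·3.25² × L = 33.183072 × 725.803486 = 24084.389631

L=725.803 V=24084.390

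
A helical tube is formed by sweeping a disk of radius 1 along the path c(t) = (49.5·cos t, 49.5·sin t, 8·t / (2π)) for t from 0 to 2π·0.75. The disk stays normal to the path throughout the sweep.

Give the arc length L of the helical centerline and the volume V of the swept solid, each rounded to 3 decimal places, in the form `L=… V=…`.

L=233.340 V=733.061

2πR = 2π·49.5 = 311.017673
per-turn = √(311.017673² + 8²) = √(96731.9927 + 64) = √96795.9927 = 311.120544
L = 0.75 × 311.120544 = 233.340408
V = π·1² × L = 3.141593 × 233.340408 = 733.060511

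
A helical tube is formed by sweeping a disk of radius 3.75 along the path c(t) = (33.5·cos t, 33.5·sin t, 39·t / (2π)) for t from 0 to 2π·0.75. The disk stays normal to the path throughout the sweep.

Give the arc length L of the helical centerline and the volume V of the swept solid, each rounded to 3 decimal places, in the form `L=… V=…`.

2πR = 2π·33.5 = 210.486708
per-turn = √(210.486708² + 39²) = √(44304.6542 + 1521) = √45825.6542 = 214.069274
L = 0.75 × 214.069274 = 160.551956
V = π·3.75² × L = 44.178647 × 160.551956 = 7092.968124

L=160.552 V=7092.968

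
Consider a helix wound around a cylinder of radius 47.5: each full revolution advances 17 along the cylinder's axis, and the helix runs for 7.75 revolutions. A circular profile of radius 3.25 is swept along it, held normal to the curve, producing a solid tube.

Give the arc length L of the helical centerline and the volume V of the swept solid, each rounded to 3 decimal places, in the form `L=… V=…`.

2πR = 2π·47.5 = 298.451302
per-turn = √(298.451302² + 17²) = √(89073.1797 + 289) = √89362.1797 = 298.935076
L = 7.75 × 298.935076 = 2316.746840
V = π·3.25² × L = 33.183072 × 2316.746840 = 76876.778124

L=2316.747 V=76876.778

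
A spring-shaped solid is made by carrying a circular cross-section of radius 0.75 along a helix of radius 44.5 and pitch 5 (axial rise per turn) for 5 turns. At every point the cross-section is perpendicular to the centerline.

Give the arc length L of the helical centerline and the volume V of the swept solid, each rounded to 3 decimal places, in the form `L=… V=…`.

L=1398.232 V=2470.880

2πR = 2π·44.5 = 279.601746
per-turn = √(279.601746² + 5²) = √(78177.1365 + 25) = √78202.1365 = 279.646449
L = 5 × 279.646449 = 1398.232245
V = π·0.75² × L = 1.767146 × 1398.232245 = 2470.880334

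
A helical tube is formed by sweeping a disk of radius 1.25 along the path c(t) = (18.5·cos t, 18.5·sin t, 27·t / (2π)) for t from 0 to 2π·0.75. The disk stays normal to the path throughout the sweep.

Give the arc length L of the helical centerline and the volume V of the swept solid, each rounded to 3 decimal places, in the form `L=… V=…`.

2πR = 2π·18.5 = 116.238928
per-turn = √(116.238928² + 27²) = √(13511.4884 + 729) = √14240.4884 = 119.333518
L = 0.75 × 119.333518 = 89.500138
V = π·1.25² × L = 4.908739 × 89.500138 = 439.332776

L=89.500 V=439.333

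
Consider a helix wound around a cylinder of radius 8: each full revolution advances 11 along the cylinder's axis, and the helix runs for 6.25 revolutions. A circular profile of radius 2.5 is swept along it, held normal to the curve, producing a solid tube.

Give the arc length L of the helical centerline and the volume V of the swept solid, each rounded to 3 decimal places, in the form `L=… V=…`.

L=321.594 V=6314.481

2πR = 2π·8 = 50.265482
per-turn = √(50.265482² + 11²) = √(2526.6187 + 121) = √2647.6187 = 51.455017
L = 6.25 × 51.455017 = 321.593853
V = π·2.5² × L = 19.634954 × 321.593853 = 6314.480544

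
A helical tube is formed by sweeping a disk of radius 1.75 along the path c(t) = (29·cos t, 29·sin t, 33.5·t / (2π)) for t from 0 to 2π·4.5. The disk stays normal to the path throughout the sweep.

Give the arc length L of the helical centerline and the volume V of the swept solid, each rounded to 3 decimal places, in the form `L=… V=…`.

2πR = 2π·29 = 182.212374
per-turn = √(182.212374² + 33.5²) = √(33201.3492 + 1122.25) = √34323.5992 = 185.266293
L = 4.5 × 185.266293 = 833.698317
V = π·1.75² × L = 9.621128 × 833.698317 = 8021.117807

L=833.698 V=8021.118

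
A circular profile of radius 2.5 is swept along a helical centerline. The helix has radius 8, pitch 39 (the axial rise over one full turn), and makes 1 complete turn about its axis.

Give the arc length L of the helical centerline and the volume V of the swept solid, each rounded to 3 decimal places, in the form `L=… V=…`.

2πR = 2π·8 = 50.265482
per-turn = √(50.265482² + 39²) = √(2526.6187 + 1521) = √4047.6187 = 63.620899
L = 1 × 63.620899 = 63.620899
V = π·2.5² × L = 19.634954 × 63.620899 = 1249.193421

L=63.621 V=1249.193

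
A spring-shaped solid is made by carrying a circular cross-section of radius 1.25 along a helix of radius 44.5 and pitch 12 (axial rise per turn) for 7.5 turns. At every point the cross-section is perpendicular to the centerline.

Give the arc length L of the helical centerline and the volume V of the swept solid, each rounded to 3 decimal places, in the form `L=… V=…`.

L=2098.944 V=10303.165

2πR = 2π·44.5 = 279.601746
per-turn = √(279.601746² + 12²) = √(78177.1365 + 144) = √78321.1365 = 279.859137
L = 7.5 × 279.859137 = 2098.943526
V = π·1.25² × L = 4.908739 × 2098.943526 = 10303.164941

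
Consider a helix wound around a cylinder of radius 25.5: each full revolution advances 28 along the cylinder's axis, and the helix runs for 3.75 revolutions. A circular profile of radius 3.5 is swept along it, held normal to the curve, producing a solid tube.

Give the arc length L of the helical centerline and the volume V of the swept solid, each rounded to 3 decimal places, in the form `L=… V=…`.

L=609.935 V=23473.065

2πR = 2π·25.5 = 160.221225
per-turn = √(160.221225² + 28²) = √(25670.8410 + 784) = √26454.8410 = 162.649442
L = 3.75 × 162.649442 = 609.935408
V = π·3.5² × L = 38.484510 × 609.935408 = 23473.065322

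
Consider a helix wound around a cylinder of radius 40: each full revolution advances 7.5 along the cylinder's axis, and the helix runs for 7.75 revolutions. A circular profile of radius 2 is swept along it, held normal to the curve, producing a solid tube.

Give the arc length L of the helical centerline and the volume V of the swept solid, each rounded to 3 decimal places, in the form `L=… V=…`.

2πR = 2π·40 = 251.327412
per-turn = √(251.327412² + 7.5²) = √(63165.4682 + 56.25) = √63221.7182 = 251.439293
L = 7.75 × 251.439293 = 1948.654522
V = π·2² × L = 12.566371 × 1948.654522 = 24487.514927

L=1948.655 V=24487.515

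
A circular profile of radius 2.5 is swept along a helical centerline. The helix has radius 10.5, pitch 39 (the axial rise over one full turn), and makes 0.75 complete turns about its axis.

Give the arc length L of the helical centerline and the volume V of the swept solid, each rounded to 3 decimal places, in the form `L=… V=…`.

L=57.479 V=1128.599

2πR = 2π·10.5 = 65.973446
per-turn = √(65.973446² + 39²) = √(4352.4955 + 1521) = √5873.4955 = 76.638734
L = 0.75 × 76.638734 = 57.479050
V = π·2.5² × L = 19.634954 × 57.479050 = 1128.598517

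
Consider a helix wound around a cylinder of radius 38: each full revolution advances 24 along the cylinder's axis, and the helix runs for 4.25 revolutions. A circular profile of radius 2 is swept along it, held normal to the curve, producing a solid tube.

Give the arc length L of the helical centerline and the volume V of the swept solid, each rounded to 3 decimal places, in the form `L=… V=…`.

2πR = 2π·38 = 238.761042
per-turn = √(238.761042² + 24²) = √(57006.8350 + 576) = √57582.8350 = 239.964237
L = 4.25 × 239.964237 = 1019.848007
V = π·2² × L = 12.566371 × 1019.848007 = 12815.788027

L=1019.848 V=12815.788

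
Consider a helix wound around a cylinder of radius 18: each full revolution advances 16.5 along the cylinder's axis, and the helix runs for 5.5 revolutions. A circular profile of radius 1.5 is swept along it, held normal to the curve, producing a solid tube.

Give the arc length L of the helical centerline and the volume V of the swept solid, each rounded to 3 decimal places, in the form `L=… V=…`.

2πR = 2π·18 = 113.097336
per-turn = √(113.097336² + 16.5²) = √(12791.0073 + 272.25) = √13063.2573 = 114.294608
L = 5.5 × 114.294608 = 628.620341
V = π·1.5² × L = 7.068583 × 628.620341 = 4443.455353

L=628.620 V=4443.455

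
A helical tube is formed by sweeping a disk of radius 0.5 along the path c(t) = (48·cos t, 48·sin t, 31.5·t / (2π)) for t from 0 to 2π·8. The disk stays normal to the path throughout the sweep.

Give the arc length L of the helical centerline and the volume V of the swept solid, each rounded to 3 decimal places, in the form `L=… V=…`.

L=2425.868 V=1905.272

2πR = 2π·48 = 301.592895
per-turn = √(301.592895² + 31.5²) = √(90958.2742 + 992.25) = √91950.5242 = 303.233448
L = 8 × 303.233448 = 2425.867586
V = π·0.5² × L = 0.785398 × 2425.867586 = 1905.271947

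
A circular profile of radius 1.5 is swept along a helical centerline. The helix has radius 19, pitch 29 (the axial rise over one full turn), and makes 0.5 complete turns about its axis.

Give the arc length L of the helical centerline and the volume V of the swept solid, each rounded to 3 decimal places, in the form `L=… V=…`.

2πR = 2π·19 = 119.380521
per-turn = √(119.380521² + 29²) = √(14251.7088 + 841) = √15092.7088 = 122.852386
L = 0.5 × 122.852386 = 61.426193
V = π·1.5² × L = 7.068583 × 61.426193 = 434.196173

L=61.426 V=434.196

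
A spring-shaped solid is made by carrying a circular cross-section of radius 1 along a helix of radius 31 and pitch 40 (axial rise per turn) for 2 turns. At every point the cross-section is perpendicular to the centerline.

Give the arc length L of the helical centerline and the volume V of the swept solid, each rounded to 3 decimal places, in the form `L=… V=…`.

L=397.687 V=1249.371

2πR = 2π·31 = 194.778745
per-turn = √(194.778745² + 40²) = √(37938.7593 + 1600) = √39538.7593 = 198.843555
L = 2 × 198.843555 = 397.687110
V = π·1² × L = 3.141593 × 397.687110 = 1249.370902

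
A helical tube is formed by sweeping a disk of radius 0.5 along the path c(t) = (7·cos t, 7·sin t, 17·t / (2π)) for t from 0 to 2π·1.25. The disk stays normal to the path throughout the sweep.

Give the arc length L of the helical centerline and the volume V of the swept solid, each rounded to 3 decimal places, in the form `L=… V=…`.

2πR = 2π·7 = 43.982297
per-turn = √(43.982297² + 17²) = √(1934.4425 + 289) = √2223.4425 = 47.153393
L = 1.25 × 47.153393 = 58.941741
V = π·0.5² × L = 0.785398 × 58.941741 = 46.292735

L=58.942 V=46.293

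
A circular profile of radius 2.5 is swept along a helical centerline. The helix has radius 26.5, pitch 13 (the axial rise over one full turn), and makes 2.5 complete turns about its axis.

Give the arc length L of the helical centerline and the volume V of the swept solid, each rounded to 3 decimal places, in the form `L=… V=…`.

2πR = 2π·26.5 = 166.504411
per-turn = √(166.504411² + 13²) = √(27723.7188 + 169) = √27892.7188 = 167.011134
L = 2.5 × 167.011134 = 417.527834
V = π·2.5² × L = 19.634954 × 417.527834 = 8198.139852

L=417.528 V=8198.140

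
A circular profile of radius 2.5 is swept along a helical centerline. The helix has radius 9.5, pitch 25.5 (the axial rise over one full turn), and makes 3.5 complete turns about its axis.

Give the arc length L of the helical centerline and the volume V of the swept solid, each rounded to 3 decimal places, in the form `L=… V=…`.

L=227.181 V=4460.698

2πR = 2π·9.5 = 59.690260
per-turn = √(59.690260² + 25.5²) = √(3562.9272 + 650.25) = √4213.1772 = 64.908992
L = 3.5 × 64.908992 = 227.181471
V = π·2.5² × L = 19.634954 × 227.181471 = 4460.697743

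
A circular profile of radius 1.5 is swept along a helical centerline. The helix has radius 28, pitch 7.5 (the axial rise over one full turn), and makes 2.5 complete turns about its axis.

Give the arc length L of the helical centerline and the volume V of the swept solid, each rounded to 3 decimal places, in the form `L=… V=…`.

2πR = 2π·28 = 175.929189
per-turn = √(175.929189² + 7.5²) = √(30951.0794 + 56.25) = √31007.3294 = 176.088981
L = 2.5 × 176.088981 = 440.222454
V = π·1.5² × L = 7.068583 × 440.222454 = 3111.749160

L=440.222 V=3111.749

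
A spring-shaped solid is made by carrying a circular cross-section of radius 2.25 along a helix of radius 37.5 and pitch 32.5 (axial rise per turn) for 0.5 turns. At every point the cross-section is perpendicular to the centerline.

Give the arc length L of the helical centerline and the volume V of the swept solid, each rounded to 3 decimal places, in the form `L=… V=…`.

2πR = 2π·37.5 = 235.619449
per-turn = √(235.619449² + 32.5²) = √(55516.5248 + 1056.25) = √56572.7748 = 237.850320
L = 0.5 × 237.850320 = 118.925160
V = π·2.25² × L = 15.904313 × 118.925160 = 1891.422946

L=118.925 V=1891.423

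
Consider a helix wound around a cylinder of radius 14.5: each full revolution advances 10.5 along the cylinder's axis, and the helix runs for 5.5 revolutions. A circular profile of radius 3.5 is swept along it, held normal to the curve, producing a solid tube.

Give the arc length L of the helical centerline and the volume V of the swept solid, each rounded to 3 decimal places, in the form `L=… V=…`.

2πR = 2π·14.5 = 91.106187
per-turn = √(91.106187² + 10.5²) = √(8300.3373 + 110.25) = √8410.5873 = 91.709254
L = 5.5 × 91.709254 = 504.400898
V = π·3.5² × L = 38.484510 × 504.400898 = 19411.621405

L=504.401 V=19411.621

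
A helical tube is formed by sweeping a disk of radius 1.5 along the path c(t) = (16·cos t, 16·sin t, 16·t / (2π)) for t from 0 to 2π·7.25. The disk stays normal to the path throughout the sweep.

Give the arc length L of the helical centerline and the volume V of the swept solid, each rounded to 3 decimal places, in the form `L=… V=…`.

L=738.023 V=5216.775

2πR = 2π·16 = 100.530965
per-turn = √(100.530965² + 16²) = √(10106.4749 + 256) = √10362.4749 = 101.796242
L = 7.25 × 101.796242 = 738.022755
V = π·1.5² × L = 7.068583 × 738.022755 = 5216.775449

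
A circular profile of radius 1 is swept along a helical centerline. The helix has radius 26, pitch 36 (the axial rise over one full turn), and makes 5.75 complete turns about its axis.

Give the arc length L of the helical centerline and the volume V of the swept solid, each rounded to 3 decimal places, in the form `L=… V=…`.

L=961.874 V=3021.816

2πR = 2π·26 = 163.362818
per-turn = √(163.362818² + 36²) = √(26687.4103 + 1296) = √27983.4103 = 167.282427
L = 5.75 × 167.282427 = 961.873954
V = π·1² × L = 3.141593 × 961.873954 = 3021.816147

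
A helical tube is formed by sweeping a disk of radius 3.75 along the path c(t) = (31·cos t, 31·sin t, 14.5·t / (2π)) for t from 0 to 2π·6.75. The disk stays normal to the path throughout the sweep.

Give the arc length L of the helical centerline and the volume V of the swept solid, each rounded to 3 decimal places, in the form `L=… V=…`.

2πR = 2π·31 = 194.778745
per-turn = √(194.778745² + 14.5²) = √(37938.7593 + 210.25) = √38149.0093 = 195.317714
L = 6.75 × 195.317714 = 1318.394568
V = π·3.75² × L = 44.178647 × 1318.394568 = 58244.887821

L=1318.395 V=58244.888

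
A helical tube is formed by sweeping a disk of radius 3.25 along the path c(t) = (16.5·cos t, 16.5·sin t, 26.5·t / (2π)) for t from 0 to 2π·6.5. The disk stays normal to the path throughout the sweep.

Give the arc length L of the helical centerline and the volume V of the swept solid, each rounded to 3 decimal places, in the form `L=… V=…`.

L=695.538 V=23080.086

2πR = 2π·16.5 = 103.672558
per-turn = √(103.672558² + 26.5²) = √(10747.9992 + 702.25) = √11450.2492 = 107.005837
L = 6.5 × 107.005837 = 695.537942
V = π·3.25² × L = 33.183072 × 695.537942 = 23080.085880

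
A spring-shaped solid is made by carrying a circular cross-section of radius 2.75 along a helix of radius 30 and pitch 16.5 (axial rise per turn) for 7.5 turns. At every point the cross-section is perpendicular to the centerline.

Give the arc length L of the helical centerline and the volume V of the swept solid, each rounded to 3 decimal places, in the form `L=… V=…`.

2πR = 2π·30 = 188.495559
per-turn = √(188.495559² + 16.5²) = √(35530.5758 + 272.25) = √35802.8258 = 189.216347
L = 7.5 × 189.216347 = 1419.122600
V = π·2.75² × L = 23.758294 × 1419.122600 = 33715.932580

L=1419.123 V=33715.933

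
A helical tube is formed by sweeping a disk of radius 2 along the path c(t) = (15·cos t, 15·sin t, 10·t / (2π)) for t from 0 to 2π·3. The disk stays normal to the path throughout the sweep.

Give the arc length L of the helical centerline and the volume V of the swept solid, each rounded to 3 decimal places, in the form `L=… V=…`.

2πR = 2π·15 = 94.247780
per-turn = √(94.247780² + 10²) = √(8882.6440 + 100) = √8982.6440 = 94.776811
L = 3 × 94.776811 = 284.330434
V = π·2² × L = 12.566371 × 284.330434 = 3573.001609

L=284.330 V=3573.002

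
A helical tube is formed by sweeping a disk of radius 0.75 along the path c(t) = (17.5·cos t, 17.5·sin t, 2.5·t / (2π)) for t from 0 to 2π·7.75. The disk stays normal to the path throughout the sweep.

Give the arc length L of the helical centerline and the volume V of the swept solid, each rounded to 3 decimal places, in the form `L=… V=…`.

L=852.377 V=1506.275

2πR = 2π·17.5 = 109.955743
per-turn = √(109.955743² + 2.5²) = √(12090.2654 + 6.25) = √12096.5154 = 109.984160
L = 7.75 × 109.984160 = 852.377238
V = π·0.75² × L = 1.767146 × 852.377238 = 1506.274914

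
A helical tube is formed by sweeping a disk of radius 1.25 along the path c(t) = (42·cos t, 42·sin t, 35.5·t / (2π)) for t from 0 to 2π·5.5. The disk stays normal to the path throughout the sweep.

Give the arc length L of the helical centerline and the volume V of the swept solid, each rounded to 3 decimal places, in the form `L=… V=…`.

L=1464.490 V=7188.798

2πR = 2π·42 = 263.893783
per-turn = √(263.893783² + 35.5²) = √(69639.9287 + 1260.25) = √70900.1787 = 266.270875
L = 5.5 × 266.270875 = 1464.489810
V = π·1.25² × L = 4.908739 × 1464.489810 = 7188.797545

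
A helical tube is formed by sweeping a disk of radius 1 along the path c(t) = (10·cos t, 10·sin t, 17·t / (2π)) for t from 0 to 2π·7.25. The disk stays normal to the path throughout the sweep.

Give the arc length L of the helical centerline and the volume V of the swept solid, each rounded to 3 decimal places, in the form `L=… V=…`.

L=471.910 V=1482.549

2πR = 2π·10 = 62.831853
per-turn = √(62.831853² + 17²) = √(3947.8418 + 289) = √4236.8418 = 65.091027
L = 7.25 × 65.091027 = 471.909944
V = π·1² × L = 3.141593 × 471.909944 = 1482.548813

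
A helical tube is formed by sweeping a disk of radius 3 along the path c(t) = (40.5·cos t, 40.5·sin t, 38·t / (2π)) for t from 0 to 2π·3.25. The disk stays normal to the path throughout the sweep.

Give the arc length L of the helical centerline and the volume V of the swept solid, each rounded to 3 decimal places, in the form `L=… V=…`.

L=836.195 V=23642.845

2πR = 2π·40.5 = 254.469005
per-turn = √(254.469005² + 38²) = √(64754.4745 + 1444) = √66198.4745 = 257.290642
L = 3.25 × 257.290642 = 836.194587
V = π·3² × L = 28.274334 × 836.194587 = 23642.844932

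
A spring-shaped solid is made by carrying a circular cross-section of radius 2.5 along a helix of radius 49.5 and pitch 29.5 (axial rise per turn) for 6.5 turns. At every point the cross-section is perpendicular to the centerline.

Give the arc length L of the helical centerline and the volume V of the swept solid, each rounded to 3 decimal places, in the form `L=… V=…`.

2πR = 2π·49.5 = 311.017673
per-turn = √(311.017673² + 29.5²) = √(96731.9927 + 870.25) = √97602.2427 = 312.413576
L = 6.5 × 312.413576 = 2030.688247
V = π·2.5² × L = 19.634954 × 2030.688247 = 39872.470486

L=2030.688 V=39872.470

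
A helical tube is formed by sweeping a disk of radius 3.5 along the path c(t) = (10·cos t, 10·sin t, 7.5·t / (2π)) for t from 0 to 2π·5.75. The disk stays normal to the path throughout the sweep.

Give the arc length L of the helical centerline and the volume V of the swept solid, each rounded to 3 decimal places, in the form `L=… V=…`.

L=363.848 V=14002.508

2πR = 2π·10 = 62.831853
per-turn = √(62.831853² + 7.5²) = √(3947.8418 + 56.25) = √4004.0918 = 63.277893
L = 5.75 × 63.277893 = 363.847886
V = π·3.5² × L = 38.484510 × 363.847886 = 14002.507593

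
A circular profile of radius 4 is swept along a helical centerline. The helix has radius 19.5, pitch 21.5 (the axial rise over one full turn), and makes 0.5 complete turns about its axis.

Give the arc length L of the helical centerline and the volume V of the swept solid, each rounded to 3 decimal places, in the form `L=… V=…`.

L=62.197 V=3126.367

2πR = 2π·19.5 = 122.522113
per-turn = √(122.522113² + 21.5²) = √(15011.6683 + 462.25) = √15473.9183 = 124.394205
L = 0.5 × 124.394205 = 62.197103
V = π·4² × L = 50.265482 × 62.197103 = 3126.367370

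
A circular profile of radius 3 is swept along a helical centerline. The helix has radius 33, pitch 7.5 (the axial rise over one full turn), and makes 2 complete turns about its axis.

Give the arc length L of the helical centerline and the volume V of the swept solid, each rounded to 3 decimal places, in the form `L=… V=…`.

2πR = 2π·33 = 207.345115
per-turn = √(207.345115² + 7.5²) = √(42991.9968 + 56.25) = √43048.2468 = 207.480714
L = 2 × 207.480714 = 414.961428
V = π·3² × L = 28.274334 × 414.961428 = 11732.757976

L=414.961 V=11732.758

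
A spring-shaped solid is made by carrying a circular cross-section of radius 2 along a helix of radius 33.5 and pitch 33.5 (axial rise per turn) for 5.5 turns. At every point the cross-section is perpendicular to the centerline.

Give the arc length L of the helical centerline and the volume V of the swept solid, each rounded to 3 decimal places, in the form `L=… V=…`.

L=1172.247 V=14730.895

2πR = 2π·33.5 = 210.486708
per-turn = √(210.486708² + 33.5²) = √(44304.6542 + 1122.25) = √45426.9042 = 213.135882
L = 5.5 × 213.135882 = 1172.247350
V = π·2² × L = 12.566371 × 1172.247350 = 14730.894658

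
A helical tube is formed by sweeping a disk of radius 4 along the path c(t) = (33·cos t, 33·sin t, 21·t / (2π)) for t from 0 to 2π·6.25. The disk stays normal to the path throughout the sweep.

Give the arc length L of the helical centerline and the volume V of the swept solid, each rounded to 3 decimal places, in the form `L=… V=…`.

2πR = 2π·33 = 207.345115
per-turn = √(207.345115² + 21²) = √(42991.9968 + 441) = √43432.9968 = 208.405846
L = 6.25 × 208.405846 = 1302.536539
V = π·4² × L = 50.265482 × 1302.536539 = 65472.627569

L=1302.537 V=65472.628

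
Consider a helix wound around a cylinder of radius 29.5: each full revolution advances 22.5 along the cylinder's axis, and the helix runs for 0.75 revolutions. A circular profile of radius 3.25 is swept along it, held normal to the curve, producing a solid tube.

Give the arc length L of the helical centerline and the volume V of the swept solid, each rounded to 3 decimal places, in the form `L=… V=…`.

L=140.036 V=4646.823

2πR = 2π·29.5 = 185.353967
per-turn = √(185.353967² + 22.5²) = √(34356.0929 + 506.25) = √34862.3429 = 186.714603
L = 0.75 × 186.714603 = 140.035952
V = π·3.25² × L = 33.183072 × 140.035952 = 4646.823139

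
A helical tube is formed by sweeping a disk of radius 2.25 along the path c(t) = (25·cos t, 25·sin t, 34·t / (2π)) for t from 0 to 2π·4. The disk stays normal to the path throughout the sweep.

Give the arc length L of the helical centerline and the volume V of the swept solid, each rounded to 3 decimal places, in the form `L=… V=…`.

2πR = 2π·25 = 157.079633
per-turn = √(157.079633² + 34²) = √(24674.0110 + 1156) = √25830.0110 = 160.717177
L = 4 × 160.717177 = 642.868708
V = π·2.25² × L = 15.904313 × 642.868708 = 10224.385031

L=642.869 V=10224.385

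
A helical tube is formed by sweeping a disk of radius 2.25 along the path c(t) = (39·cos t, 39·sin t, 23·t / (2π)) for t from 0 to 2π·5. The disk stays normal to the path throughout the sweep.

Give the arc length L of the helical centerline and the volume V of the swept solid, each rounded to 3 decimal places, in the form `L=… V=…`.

L=1230.606 V=19571.947

2πR = 2π·39 = 245.044227
per-turn = √(245.044227² + 23²) = √(60046.6732 + 529) = √60575.6732 = 246.121257
L = 5 × 246.121257 = 1230.606285
V = π·2.25² × L = 15.904313 × 1230.606285 = 19571.947306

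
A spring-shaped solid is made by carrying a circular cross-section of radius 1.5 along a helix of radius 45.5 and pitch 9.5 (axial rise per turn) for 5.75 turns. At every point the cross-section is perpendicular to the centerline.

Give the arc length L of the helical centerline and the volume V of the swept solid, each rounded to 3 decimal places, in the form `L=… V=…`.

2πR = 2π·45.5 = 285.884931
per-turn = √(285.884931² + 9.5²) = √(81730.1940 + 90.25) = √81820.4440 = 286.042731
L = 5.75 × 286.042731 = 1644.745704
V = π·1.5² × L = 7.068583 × 1644.745704 = 11626.022298

L=1644.746 V=11626.022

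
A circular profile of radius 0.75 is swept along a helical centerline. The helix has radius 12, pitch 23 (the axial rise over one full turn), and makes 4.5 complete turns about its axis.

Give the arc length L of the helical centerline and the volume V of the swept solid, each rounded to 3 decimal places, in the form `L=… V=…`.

2πR = 2π·12 = 75.398224
per-turn = √(75.398224² + 23²) = √(5684.8921 + 529) = √6213.8921 = 78.828245
L = 4.5 × 78.828245 = 354.727100
V = π·0.75² × L = 1.767146 × 354.727100 = 626.854530

L=354.727 V=626.855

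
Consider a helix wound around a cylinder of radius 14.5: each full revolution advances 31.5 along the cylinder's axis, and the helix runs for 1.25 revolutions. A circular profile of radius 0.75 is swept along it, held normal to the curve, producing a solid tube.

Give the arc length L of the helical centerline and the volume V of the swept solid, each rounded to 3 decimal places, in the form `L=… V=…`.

L=120.498 V=212.937

2πR = 2π·14.5 = 91.106187
per-turn = √(91.106187² + 31.5²) = √(8300.3373 + 992.25) = √9292.5873 = 96.398067
L = 1.25 × 96.398067 = 120.497584
V = π·0.75² × L = 1.767146 × 120.497584 = 212.936807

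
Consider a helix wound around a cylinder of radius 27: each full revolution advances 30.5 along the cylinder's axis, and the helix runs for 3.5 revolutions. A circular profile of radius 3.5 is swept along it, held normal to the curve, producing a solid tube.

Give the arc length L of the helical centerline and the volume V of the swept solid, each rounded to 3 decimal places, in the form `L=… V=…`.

2πR = 2π·27 = 169.646003
per-turn = √(169.646003² + 30.5²) = √(28779.7664 + 930.25) = √29710.0164 = 172.365938
L = 3.5 × 172.365938 = 603.280781
V = π·3.5² × L = 38.484510 × 603.280781 = 23216.965272

L=603.281 V=23216.965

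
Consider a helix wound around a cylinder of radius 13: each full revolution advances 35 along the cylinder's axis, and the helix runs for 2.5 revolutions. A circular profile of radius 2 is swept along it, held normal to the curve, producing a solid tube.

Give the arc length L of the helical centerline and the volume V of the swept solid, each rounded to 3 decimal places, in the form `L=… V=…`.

2πR = 2π·13 = 81.681409
per-turn = √(81.681409² + 35²) = √(6671.8526 + 1225) = √7896.8526 = 88.864237
L = 2.5 × 88.864237 = 222.160592
V = π·2² × L = 12.566371 × 222.160592 = 2791.752334

L=222.161 V=2791.752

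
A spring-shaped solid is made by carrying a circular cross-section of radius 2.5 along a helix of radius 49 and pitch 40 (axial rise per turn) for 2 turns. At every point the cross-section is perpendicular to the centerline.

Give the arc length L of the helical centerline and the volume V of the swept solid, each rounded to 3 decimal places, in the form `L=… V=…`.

2πR = 2π·49 = 307.876080
per-turn = √(307.876080² + 40²) = √(94787.6807 + 1600) = √96387.6807 = 310.463654
L = 2 × 310.463654 = 620.927309
V = π·2.5² × L = 19.634954 × 620.927309 = 12191.879196

L=620.927 V=12191.879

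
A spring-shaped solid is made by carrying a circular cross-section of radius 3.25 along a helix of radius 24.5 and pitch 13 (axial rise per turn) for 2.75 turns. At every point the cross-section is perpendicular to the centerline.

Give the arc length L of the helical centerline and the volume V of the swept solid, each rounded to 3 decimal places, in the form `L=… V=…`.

2πR = 2π·24.5 = 153.938040
per-turn = √(153.938040² + 13²) = √(23696.9202 + 169) = √23865.9202 = 154.485987
L = 2.75 × 154.485987 = 424.836464
V = π·3.25² × L = 33.183072 × 424.836464 = 14097.379149

L=424.836 V=14097.379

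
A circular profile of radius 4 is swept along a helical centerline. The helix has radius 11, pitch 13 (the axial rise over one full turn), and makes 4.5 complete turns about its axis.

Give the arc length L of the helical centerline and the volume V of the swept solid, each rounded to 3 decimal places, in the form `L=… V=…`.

L=316.472 V=15907.595

2πR = 2π·11 = 69.115038
per-turn = √(69.115038² + 13²) = √(4776.8885 + 169) = √4945.8885 = 70.327011
L = 4.5 × 70.327011 = 316.471551
V = π·4² × L = 50.265482 × 316.471551 = 15907.595206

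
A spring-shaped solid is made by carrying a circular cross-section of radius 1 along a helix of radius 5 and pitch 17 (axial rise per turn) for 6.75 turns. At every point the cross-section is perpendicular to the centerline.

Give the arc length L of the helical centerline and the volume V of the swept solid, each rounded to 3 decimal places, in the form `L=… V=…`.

L=241.114 V=757.482

2πR = 2π·5 = 31.415927
per-turn = √(31.415927² + 17²) = √(986.9604 + 289) = √1275.9604 = 35.720588
L = 6.75 × 35.720588 = 241.113972
V = π·1² × L = 3.141593 × 241.113972 = 757.481883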